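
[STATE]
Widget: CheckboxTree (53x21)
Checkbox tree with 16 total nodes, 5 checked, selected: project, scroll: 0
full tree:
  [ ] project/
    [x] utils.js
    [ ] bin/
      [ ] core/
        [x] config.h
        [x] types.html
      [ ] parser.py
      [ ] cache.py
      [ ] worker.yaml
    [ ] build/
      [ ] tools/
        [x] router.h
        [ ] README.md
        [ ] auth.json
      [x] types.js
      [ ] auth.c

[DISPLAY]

>[-] project/                                        
   [x] utils.js                                      
   [-] bin/                                          
     [x] core/                                       
       [x] config.h                                  
       [x] types.html                                
     [ ] parser.py                                   
     [ ] cache.py                                    
     [ ] worker.yaml                                 
   [-] build/                                        
     [-] tools/                                      
       [x] router.h                                  
       [ ] README.md                                 
       [ ] auth.json                                 
     [x] types.js                                    
     [ ] auth.c                                      
                                                     
                                                     
                                                     
                                                     
                                                     


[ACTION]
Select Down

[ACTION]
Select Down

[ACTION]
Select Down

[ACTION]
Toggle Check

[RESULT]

 [-] project/                                        
   [x] utils.js                                      
   [ ] bin/                                          
>    [ ] core/                                       
       [ ] config.h                                  
       [ ] types.html                                
     [ ] parser.py                                   
     [ ] cache.py                                    
     [ ] worker.yaml                                 
   [-] build/                                        
     [-] tools/                                      
       [x] router.h                                  
       [ ] README.md                                 
       [ ] auth.json                                 
     [x] types.js                                    
     [ ] auth.c                                      
                                                     
                                                     
                                                     
                                                     
                                                     


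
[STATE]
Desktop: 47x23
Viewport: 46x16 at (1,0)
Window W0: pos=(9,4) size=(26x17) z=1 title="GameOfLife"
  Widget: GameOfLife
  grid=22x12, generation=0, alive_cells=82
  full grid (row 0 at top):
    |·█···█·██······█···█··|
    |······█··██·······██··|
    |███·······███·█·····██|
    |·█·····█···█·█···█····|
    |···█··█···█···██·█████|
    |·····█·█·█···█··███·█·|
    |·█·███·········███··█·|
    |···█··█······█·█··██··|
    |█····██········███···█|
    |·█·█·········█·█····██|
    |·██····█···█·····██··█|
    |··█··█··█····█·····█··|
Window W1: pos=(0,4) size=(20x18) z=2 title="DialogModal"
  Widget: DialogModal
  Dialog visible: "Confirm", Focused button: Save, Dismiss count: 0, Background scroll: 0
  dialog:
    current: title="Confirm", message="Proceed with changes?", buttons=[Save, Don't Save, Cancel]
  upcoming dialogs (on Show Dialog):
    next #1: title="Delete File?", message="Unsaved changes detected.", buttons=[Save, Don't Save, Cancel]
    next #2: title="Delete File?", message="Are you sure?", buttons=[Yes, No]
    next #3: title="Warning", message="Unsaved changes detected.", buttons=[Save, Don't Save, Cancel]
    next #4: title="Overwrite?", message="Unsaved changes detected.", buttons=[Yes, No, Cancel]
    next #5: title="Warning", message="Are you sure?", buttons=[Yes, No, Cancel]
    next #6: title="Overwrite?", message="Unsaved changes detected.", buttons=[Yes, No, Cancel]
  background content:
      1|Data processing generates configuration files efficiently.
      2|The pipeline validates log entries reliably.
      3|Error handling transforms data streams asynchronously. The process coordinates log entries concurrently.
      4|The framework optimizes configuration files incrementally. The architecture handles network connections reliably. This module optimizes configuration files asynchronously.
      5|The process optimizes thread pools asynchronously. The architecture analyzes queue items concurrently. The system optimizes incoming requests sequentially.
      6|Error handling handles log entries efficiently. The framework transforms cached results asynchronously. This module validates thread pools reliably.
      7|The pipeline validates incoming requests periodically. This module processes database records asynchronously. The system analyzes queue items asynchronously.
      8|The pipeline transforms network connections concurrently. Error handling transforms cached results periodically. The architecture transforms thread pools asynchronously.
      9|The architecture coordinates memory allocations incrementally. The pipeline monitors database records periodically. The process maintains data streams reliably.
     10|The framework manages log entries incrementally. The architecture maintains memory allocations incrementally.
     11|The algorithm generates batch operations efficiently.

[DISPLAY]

                                              
                                              
                                              
                                              
━━━━━━━━━━━━━━━━━━┓━━━━━━━━━━━━━━┓            
 DialogModal      ┃e             ┃            
──────────────────┨──────────────┨            
Data processing ge┃              ┃            
The pipeline valid┃·····█···█··  ┃            
Error handling tra┃█·······██··  ┃            
The framework opti┃███·█·····██  ┃            
Th┌────────────┐mi┃·█·█···█····  ┃            
Er│  Confirm   │an┃█···██·█████  ┃            
Th│Proceed with│id┃···█··███·█·  ┃            
Th│[Save]  Don'│ns┃·····███··█·  ┃            
Th└────────────┘ c┃···█·█··██··  ┃            


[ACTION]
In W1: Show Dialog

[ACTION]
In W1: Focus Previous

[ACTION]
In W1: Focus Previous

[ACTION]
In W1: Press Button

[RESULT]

                                              
                                              
                                              
                                              
━━━━━━━━━━━━━━━━━━┓━━━━━━━━━━━━━━┓            
 DialogModal      ┃e             ┃            
──────────────────┨──────────────┨            
Data processing ge┃              ┃            
The pipeline valid┃·····█···█··  ┃            
Error handling tra┃█·······██··  ┃            
The framework opti┃███·█·····██  ┃            
The process optimi┃·█·█···█····  ┃            
Error handling han┃█···██·█████  ┃            
The pipeline valid┃···█··███·█·  ┃            
The pipeline trans┃·····███··█·  ┃            
The architecture c┃···█·█··██··  ┃            


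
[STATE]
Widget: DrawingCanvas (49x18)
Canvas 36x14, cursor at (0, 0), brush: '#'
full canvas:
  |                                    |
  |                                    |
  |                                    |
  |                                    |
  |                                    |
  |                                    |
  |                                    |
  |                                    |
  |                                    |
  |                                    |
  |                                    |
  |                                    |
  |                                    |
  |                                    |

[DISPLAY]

+                                                
                                                 
                                                 
                                                 
                                                 
                                                 
                                                 
                                                 
                                                 
                                                 
                                                 
                                                 
                                                 
                                                 
                                                 
                                                 
                                                 
                                                 


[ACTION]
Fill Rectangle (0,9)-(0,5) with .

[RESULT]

+    .....                                       
                                                 
                                                 
                                                 
                                                 
                                                 
                                                 
                                                 
                                                 
                                                 
                                                 
                                                 
                                                 
                                                 
                                                 
                                                 
                                                 
                                                 


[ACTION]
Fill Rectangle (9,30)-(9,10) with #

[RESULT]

+    .....                                       
                                                 
                                                 
                                                 
                                                 
                                                 
                                                 
                                                 
                                                 
          #####################                  
                                                 
                                                 
                                                 
                                                 
                                                 
                                                 
                                                 
                                                 


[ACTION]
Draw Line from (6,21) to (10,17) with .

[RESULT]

+    .....                                       
                                                 
                                                 
                                                 
                                                 
                                                 
                     .                           
                    .                            
                   .                             
          ########.############                  
                 .                               
                                                 
                                                 
                                                 
                                                 
                                                 
                                                 
                                                 


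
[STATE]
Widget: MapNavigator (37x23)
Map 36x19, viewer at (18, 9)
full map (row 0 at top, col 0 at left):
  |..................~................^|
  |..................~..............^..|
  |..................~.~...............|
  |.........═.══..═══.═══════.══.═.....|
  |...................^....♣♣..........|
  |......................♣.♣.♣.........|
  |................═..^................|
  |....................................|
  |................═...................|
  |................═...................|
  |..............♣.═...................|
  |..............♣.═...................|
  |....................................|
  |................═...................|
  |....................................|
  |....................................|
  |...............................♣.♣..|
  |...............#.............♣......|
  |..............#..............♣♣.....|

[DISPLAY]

                                     
                                     
..................~................^ 
..................~..............^.. 
..................~.~............... 
.........═.══..═══.═══════.══.═..... 
...................^....♣♣.......... 
......................♣.♣.♣......... 
................═..^................ 
.................................... 
................═................... 
................═.@................. 
..............♣.═................... 
..............♣.═................... 
.................................... 
................═................... 
.................................... 
.................................... 
...............................♣.♣.. 
...............#.............♣...... 
..............#..............♣♣..... 
                                     
                                     


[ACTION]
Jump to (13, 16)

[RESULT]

     ......................♣.♣.♣.....
     ................═..^............
     ................................
     ................═...............
     ................═...............
     ..............♣.═...............
     ..............♣.═...............
     ................................
     ................═...............
     ................................
     ................................
     .............@.................♣
     ...............#.............♣..
     ..............#..............♣♣.
                                     
                                     
                                     
                                     
                                     
                                     
                                     
                                     
                                     


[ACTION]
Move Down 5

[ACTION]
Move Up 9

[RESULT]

                                     
                                     
     ..................~.............
     ..................~.............
     ..................~.~...........
     .........═.══..═══.═══════.══.═.
     ...................^....♣♣......
     ......................♣.♣.♣.....
     ................═..^............
     ................................
     ................═...............
     .............@..═...............
     ..............♣.═...............
     ..............♣.═...............
     ................................
     ................═...............
     ................................
     ................................
     ...............................♣
     ...............#.............♣..
     ..............#..............♣♣.
                                     
                                     


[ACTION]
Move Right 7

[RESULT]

                                     
                                     
................~................^   
................~..............^..   
................~.~...............   
.......═.══..═══.═══════.══.═.....   
.................^....♣♣..........   
....................♣.♣.♣.........   
..............═..^................   
..................................   
..............═...................   
..............═...@...............   
............♣.═...................   
............♣.═...................   
..................................   
..............═...................   
..................................   
..................................   
.............................♣.♣..   
.............#.............♣......   
............#..............♣♣.....   
                                     
                                     


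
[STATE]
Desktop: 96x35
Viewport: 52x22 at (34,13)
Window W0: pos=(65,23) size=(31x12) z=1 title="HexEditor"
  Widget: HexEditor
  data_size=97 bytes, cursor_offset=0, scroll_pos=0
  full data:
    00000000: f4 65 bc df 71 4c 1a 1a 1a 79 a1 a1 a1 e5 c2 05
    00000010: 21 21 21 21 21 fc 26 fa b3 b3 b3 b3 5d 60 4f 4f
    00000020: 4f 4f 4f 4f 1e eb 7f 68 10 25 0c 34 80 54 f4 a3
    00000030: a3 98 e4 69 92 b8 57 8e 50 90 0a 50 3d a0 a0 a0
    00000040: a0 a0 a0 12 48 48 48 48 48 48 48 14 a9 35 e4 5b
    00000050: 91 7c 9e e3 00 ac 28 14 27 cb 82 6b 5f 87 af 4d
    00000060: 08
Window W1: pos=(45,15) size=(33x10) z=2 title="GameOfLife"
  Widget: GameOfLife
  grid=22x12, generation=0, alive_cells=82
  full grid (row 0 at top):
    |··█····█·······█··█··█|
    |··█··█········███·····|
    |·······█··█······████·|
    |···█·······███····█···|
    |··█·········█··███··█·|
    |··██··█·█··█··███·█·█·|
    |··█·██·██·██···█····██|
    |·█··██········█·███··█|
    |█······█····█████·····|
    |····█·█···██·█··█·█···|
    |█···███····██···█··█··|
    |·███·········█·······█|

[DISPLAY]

                                                    
                                                    
           ┏━━━━━━━━━━━━━━━━━━━━━━━━━━━━━━━┓        
           ┃ GameOfLife                    ┃        
           ┠───────────────────────────────┨        
           ┃Gen: 0                         ┃        
           ┃···█·······███····█···         ┃        
           ┃··█·········█··███··█·         ┃        
           ┃··██··█·█··█··███·█·█·         ┃        
           ┃··█·██·██·██···█····██         ┃        
           ┃·█··██········█·███··█         ┃━━━━━━━━
           ┗━━━━━━━━━━━━━━━━━━━━━━━━━━━━━━━┛        
                               ┠────────────────────
                               ┃00000000  F4 65 bc d
                               ┃00000010  21 21 21 2
                               ┃00000020  4f 4f 4f 4
                               ┃00000030  a3 98 e4 6
                               ┃00000040  a0 a0 a0 1
                               ┃00000050  91 7c 9e e
                               ┃00000060  08        
                               ┃                    
                               ┗━━━━━━━━━━━━━━━━━━━━


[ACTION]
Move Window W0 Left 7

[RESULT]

                                                    
                                                    
           ┏━━━━━━━━━━━━━━━━━━━━━━━━━━━━━━━┓        
           ┃ GameOfLife                    ┃        
           ┠───────────────────────────────┨        
           ┃Gen: 0                         ┃        
           ┃···█·······███····█···         ┃        
           ┃··█·········█··███··█·         ┃        
           ┃··██··█·█··█··███·█·█·         ┃        
           ┃··█·██·██·██···█····██         ┃        
           ┃·█··██········█·███··█         ┃━━━━━━━━
           ┗━━━━━━━━━━━━━━━━━━━━━━━━━━━━━━━┛        
                        ┠───────────────────────────
                        ┃00000000  F4 65 bc df 71 4c
                        ┃00000010  21 21 21 21 21 fc
                        ┃00000020  4f 4f 4f 4f 1e eb
                        ┃00000030  a3 98 e4 69 92 b8
                        ┃00000040  a0 a0 a0 12 48 48
                        ┃00000050  91 7c 9e e3 00 ac
                        ┃00000060  08               
                        ┃                           
                        ┗━━━━━━━━━━━━━━━━━━━━━━━━━━━


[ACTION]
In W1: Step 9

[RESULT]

                                                    
                                                    
           ┏━━━━━━━━━━━━━━━━━━━━━━━━━━━━━━━┓        
           ┃ GameOfLife                    ┃        
           ┠───────────────────────────────┨        
           ┃Gen: 9                         ┃        
           ┃······██········█·██··         ┃        
           ┃···█··██·········███··         ┃        
           ┃······██··············         ┃        
           ┃······················         ┃        
           ┃···········█··········         ┃━━━━━━━━
           ┗━━━━━━━━━━━━━━━━━━━━━━━━━━━━━━━┛        
                        ┠───────────────────────────
                        ┃00000000  F4 65 bc df 71 4c
                        ┃00000010  21 21 21 21 21 fc
                        ┃00000020  4f 4f 4f 4f 1e eb
                        ┃00000030  a3 98 e4 69 92 b8
                        ┃00000040  a0 a0 a0 12 48 48
                        ┃00000050  91 7c 9e e3 00 ac
                        ┃00000060  08               
                        ┃                           
                        ┗━━━━━━━━━━━━━━━━━━━━━━━━━━━


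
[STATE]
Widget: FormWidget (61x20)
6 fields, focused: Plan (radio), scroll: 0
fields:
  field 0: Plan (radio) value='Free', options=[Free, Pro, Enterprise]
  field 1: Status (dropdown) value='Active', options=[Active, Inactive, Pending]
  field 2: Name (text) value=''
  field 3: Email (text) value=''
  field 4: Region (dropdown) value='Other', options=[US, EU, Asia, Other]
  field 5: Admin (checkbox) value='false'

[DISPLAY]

> Plan:       (●) Free  ( ) Pro  ( ) Enterprise              
  Status:     [Active                                      ▼]
  Name:       [                                             ]
  Email:      [                                             ]
  Region:     [Other                                       ▼]
  Admin:      [ ]                                            
                                                             
                                                             
                                                             
                                                             
                                                             
                                                             
                                                             
                                                             
                                                             
                                                             
                                                             
                                                             
                                                             
                                                             


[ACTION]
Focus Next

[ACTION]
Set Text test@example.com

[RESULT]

  Plan:       (●) Free  ( ) Pro  ( ) Enterprise              
> Status:     [Active                                      ▼]
  Name:       [                                             ]
  Email:      [                                             ]
  Region:     [Other                                       ▼]
  Admin:      [ ]                                            
                                                             
                                                             
                                                             
                                                             
                                                             
                                                             
                                                             
                                                             
                                                             
                                                             
                                                             
                                                             
                                                             
                                                             


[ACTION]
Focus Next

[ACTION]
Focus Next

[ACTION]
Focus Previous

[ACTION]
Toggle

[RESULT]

  Plan:       (●) Free  ( ) Pro  ( ) Enterprise              
  Status:     [Active                                      ▼]
> Name:       [                                             ]
  Email:      [                                             ]
  Region:     [Other                                       ▼]
  Admin:      [ ]                                            
                                                             
                                                             
                                                             
                                                             
                                                             
                                                             
                                                             
                                                             
                                                             
                                                             
                                                             
                                                             
                                                             
                                                             


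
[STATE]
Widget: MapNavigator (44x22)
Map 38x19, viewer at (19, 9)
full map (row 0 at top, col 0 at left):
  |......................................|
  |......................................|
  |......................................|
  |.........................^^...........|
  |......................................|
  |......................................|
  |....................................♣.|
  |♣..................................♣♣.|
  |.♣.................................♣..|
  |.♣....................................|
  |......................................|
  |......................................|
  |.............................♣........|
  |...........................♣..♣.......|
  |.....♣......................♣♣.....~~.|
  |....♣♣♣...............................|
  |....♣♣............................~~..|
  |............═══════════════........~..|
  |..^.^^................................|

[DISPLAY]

                                            
                                            
   ......................................   
   ......................................   
   ......................................   
   .........................^^...........   
   ......................................   
   ......................................   
   ....................................♣.   
   ♣..................................♣♣.   
   .♣.................................♣..   
   .♣.................@..................   
   ......................................   
   ......................................   
   .............................♣........   
   ...........................♣..♣.......   
   .....♣......................♣♣.....~~.   
   ....♣♣♣...............................   
   ....♣♣............................~~..   
   ............═══════════════........~..   
   ..^.^^................................   
                                            


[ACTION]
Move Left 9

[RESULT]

                                            
                                            
            ................................
            ................................
            ................................
            .........................^^.....
            ................................
            ................................
            ................................
            ♣...............................
            .♣..............................
            .♣........@.....................
            ................................
            ................................
            .............................♣..
            ...........................♣..♣.
            .....♣......................♣♣..
            ....♣♣♣.........................
            ....♣♣..........................
            ............═══════════════.....
            ..^.^^..........................
                                            


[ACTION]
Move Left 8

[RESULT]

                                            
                                            
                    ........................
                    ........................
                    ........................
                    ........................
                    ........................
                    ........................
                    ........................
                    ♣.......................
                    .♣......................
                    .♣@.....................
                    ........................
                    ........................
                    ........................
                    ........................
                    .....♣..................
                    ....♣♣♣.................
                    ....♣♣..................
                    ............════════════
                    ..^.^^..................
                                            


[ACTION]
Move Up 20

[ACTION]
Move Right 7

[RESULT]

                                            
                                            
                                            
                                            
                                            
                                            
                                            
                                            
                                            
                                            
                                            
             .........@.....................
             ...............................
             ...............................
             .........................^^....
             ...............................
             ...............................
             ...............................
             ♣..............................
             .♣.............................
             .♣.............................
             ...............................


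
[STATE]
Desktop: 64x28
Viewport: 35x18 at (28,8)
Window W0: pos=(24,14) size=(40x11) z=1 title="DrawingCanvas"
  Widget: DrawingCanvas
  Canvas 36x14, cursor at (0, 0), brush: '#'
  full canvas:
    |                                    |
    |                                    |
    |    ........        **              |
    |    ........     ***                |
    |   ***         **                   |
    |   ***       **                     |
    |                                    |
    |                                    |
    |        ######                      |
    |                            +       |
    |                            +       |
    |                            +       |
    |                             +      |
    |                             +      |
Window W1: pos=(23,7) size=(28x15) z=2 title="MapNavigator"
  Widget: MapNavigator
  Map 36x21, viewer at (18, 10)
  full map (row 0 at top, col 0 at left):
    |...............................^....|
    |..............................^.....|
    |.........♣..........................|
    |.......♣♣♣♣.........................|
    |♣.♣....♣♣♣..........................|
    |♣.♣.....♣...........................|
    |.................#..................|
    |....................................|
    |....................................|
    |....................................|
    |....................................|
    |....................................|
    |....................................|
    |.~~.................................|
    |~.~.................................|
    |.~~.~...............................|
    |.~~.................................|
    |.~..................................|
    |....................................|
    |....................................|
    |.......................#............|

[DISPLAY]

Navigator             ┃            
──────────────────────┨            
......................┃            
........#.............┃            
......................┃            
......................┃            
......................┃━━━━━━━━━━━━
.........@............┃            
......................┃────────────
......................┃            
......................┃            
......................┃            
......................┃            
━━━━━━━━━━━━━━━━━━━━━━┛            
***       **                       
                                   
━━━━━━━━━━━━━━━━━━━━━━━━━━━━━━━━━━━
                                   


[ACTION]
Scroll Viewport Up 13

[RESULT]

                                   
                                   
                                   
                                   
                                   
                                   
                                   
━━━━━━━━━━━━━━━━━━━━━━┓            
Navigator             ┃            
──────────────────────┨            
......................┃            
........#.............┃            
......................┃            
......................┃            
......................┃━━━━━━━━━━━━
.........@............┃            
......................┃────────────
......................┃            


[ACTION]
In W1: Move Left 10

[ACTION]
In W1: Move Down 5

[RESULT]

                                   
                                   
                                   
                                   
                                   
                                   
                                   
━━━━━━━━━━━━━━━━━━━━━━┓            
Navigator             ┃            
──────────────────────┨            
 .....................┃            
 .....................┃            
 .....................┃            
 .~~..................┃            
 ~.~..................┃━━━━━━━━━━━━
 .~~.~...@............┃            
 .~~..................┃────────────
 .~...................┃            


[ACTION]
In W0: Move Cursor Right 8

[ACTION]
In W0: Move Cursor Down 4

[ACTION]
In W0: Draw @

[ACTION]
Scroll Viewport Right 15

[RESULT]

                                   
                                   
                                   
                                   
                                   
                                   
                                   
━━━━━━━━━━━━━━━━━━━━━┓             
avigator             ┃             
─────────────────────┨             
.....................┃             
.....................┃             
.....................┃             
.~~..................┃             
~.~..................┃━━━━━━━━━━━━┓
.~~.~...@............┃            ┃
.~~..................┃────────────┨
.~...................┃            ┃


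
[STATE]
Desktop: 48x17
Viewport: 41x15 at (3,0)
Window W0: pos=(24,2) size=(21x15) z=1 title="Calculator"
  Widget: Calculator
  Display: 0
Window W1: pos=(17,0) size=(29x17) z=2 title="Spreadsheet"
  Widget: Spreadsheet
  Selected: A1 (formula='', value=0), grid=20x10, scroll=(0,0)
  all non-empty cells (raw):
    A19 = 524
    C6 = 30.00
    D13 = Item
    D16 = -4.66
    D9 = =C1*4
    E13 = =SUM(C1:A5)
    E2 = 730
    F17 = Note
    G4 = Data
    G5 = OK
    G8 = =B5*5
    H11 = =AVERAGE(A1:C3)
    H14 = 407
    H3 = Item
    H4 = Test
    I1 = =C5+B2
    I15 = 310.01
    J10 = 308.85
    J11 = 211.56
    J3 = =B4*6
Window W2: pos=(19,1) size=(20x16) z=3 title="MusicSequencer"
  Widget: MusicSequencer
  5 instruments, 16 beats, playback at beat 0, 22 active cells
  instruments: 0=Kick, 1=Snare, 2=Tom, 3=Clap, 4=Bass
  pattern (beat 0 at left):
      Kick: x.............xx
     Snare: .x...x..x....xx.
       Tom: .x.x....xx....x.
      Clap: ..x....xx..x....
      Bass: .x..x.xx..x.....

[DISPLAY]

              ┏━━━━━━━━━━━━━━━━━━━━━━━━━━
              ┃ ┏━━━━━━━━━━━━━━━━━━┓     
              ┠─┃ MusicSequencer   ┃─────
              ┃A┠──────────────────┨     
              ┃ ┃      ▼12345678901┃  C  
              ┃-┃  Kick█···········┃-----
              ┃ ┃ Snare·█···█··█···┃     
              ┃ ┃   Tom·█·█····██··┃     
              ┃ ┃  Clap··█····██··█┃     
              ┃ ┃  Bass·█··█·██··█·┃     
              ┃ ┃                  ┃     
              ┃ ┃                  ┃     
              ┃ ┃                  ┃     
              ┃ ┃                  ┃     
              ┃ ┃                  ┃     


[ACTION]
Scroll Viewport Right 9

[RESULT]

          ┏━━━━━━━━━━━━━━━━━━━━━━━━━━━┓  
          ┃ ┏━━━━━━━━━━━━━━━━━━┓      ┃  
          ┠─┃ MusicSequencer   ┃──────┨  
          ┃A┠──────────────────┨      ┃  
          ┃ ┃      ▼12345678901┃  C   ┃  
          ┃-┃  Kick█···········┃------┃  
          ┃ ┃ Snare·█···█··█···┃      ┃  
          ┃ ┃   Tom·█·█····██··┃      ┃  
          ┃ ┃  Clap··█····██··█┃      ┃  
          ┃ ┃  Bass·█··█·██··█·┃      ┃  
          ┃ ┃                  ┃      ┃  
          ┃ ┃                  ┃     3┃  
          ┃ ┃                  ┃      ┃  
          ┃ ┃                  ┃      ┃  
          ┃ ┃                  ┃      ┃  


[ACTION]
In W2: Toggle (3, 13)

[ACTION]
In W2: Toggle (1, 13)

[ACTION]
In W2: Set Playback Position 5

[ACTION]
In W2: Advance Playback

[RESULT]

          ┏━━━━━━━━━━━━━━━━━━━━━━━━━━━┓  
          ┃ ┏━━━━━━━━━━━━━━━━━━┓      ┃  
          ┠─┃ MusicSequencer   ┃──────┨  
          ┃A┠──────────────────┨      ┃  
          ┃ ┃      012345▼78901┃  C   ┃  
          ┃-┃  Kick█···········┃------┃  
          ┃ ┃ Snare·█···█··█···┃      ┃  
          ┃ ┃   Tom·█·█····██··┃      ┃  
          ┃ ┃  Clap··█····██··█┃      ┃  
          ┃ ┃  Bass·█··█·██··█·┃      ┃  
          ┃ ┃                  ┃      ┃  
          ┃ ┃                  ┃     3┃  
          ┃ ┃                  ┃      ┃  
          ┃ ┃                  ┃      ┃  
          ┃ ┃                  ┃      ┃  
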